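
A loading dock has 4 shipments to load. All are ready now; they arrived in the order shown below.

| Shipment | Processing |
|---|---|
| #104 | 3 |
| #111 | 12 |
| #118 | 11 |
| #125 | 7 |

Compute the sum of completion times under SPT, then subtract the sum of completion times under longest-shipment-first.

-31

SPT (increasing processing time): #104 #125 #118 #111.
#104: 0→3
#125: 3→10
#118: 10→21
#111: 21→33
Sum = 3+10+21+33 = 67.
LPT (decreasing processing time): #111 #118 #125 #104.
#111: 0→12
#118: 12→23
#125: 23→30
#104: 30→33
Sum = 12+23+30+33 = 98.
Difference = 67 − 98 = -31.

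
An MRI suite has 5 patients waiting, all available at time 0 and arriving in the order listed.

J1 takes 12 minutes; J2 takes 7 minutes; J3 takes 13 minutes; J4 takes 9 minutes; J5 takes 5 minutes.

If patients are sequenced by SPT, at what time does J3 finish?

SPT (increasing processing time): J5 J2 J4 J1 J3.
J5: 0→5
J2: 5→12
J4: 12→21
J1: 21→33
J3: 33→46

46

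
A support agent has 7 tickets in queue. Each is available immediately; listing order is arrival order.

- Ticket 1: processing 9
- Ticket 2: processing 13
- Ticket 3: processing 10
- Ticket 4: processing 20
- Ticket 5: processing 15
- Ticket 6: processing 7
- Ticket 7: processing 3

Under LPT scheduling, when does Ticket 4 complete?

20

LPT (decreasing processing time): Ticket 4 Ticket 5 Ticket 2 Ticket 3 Ticket 1 Ticket 6 Ticket 7.
Ticket 4: 0→20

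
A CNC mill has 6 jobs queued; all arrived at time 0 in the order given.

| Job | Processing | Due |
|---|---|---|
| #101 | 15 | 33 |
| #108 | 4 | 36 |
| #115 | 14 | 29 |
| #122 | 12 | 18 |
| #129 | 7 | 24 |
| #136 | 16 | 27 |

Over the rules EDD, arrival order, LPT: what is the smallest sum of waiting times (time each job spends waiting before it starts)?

EDD (increasing due date): #122 #129 #136 #115 #101 #108.
#122: waits 0, runs 0→12
#129: waits 12, runs 12→19
#136: waits 19, runs 19→35
#115: waits 35, runs 35→49
#101: waits 49, runs 49→64
#108: waits 64, runs 64→68
Sum = 0+12+19+35+49+64 = 179.
FIFO (arrival order): #101 #108 #115 #122 #129 #136.
#101: waits 0, runs 0→15
#108: waits 15, runs 15→19
#115: waits 19, runs 19→33
#122: waits 33, runs 33→45
#129: waits 45, runs 45→52
#136: waits 52, runs 52→68
Sum = 0+15+19+33+45+52 = 164.
LPT (decreasing processing time): #136 #101 #115 #122 #129 #108.
#136: waits 0, runs 0→16
#101: waits 16, runs 16→31
#115: waits 31, runs 31→45
#122: waits 45, runs 45→57
#129: waits 57, runs 57→64
#108: waits 64, runs 64→68
Sum = 0+16+31+45+57+64 = 213.
EDD 179, FIFO 164, LPT 213 → minimum 164.

164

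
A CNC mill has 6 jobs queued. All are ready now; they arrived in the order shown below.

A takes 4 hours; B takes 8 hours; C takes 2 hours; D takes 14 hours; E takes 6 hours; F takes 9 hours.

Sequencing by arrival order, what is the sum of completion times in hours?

135

FIFO (arrival order): A B C D E F.
A: 0→4
B: 4→12
C: 12→14
D: 14→28
E: 28→34
F: 34→43
Sum = 4+12+14+28+34+43 = 135.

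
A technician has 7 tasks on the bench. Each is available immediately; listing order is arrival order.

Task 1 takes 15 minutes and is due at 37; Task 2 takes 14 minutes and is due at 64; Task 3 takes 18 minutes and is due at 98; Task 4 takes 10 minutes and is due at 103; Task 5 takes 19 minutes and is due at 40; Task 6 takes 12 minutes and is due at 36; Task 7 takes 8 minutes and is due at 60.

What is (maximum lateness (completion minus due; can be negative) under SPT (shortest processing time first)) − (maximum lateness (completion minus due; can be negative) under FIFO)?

SPT (increasing processing time): Task 7 Task 4 Task 6 Task 2 Task 1 Task 3 Task 5.
Task 7: 0→8, due 60, lateness -52
Task 4: 8→18, due 103, lateness -85
Task 6: 18→30, due 36, lateness -6
Task 2: 30→44, due 64, lateness -20
Task 1: 44→59, due 37, lateness 22
Task 3: 59→77, due 98, lateness -21
Task 5: 77→96, due 40, lateness 56
Maximum = 56.
FIFO (arrival order): Task 1 Task 2 Task 3 Task 4 Task 5 Task 6 Task 7.
Task 1: 0→15, due 37, lateness -22
Task 2: 15→29, due 64, lateness -35
Task 3: 29→47, due 98, lateness -51
Task 4: 47→57, due 103, lateness -46
Task 5: 57→76, due 40, lateness 36
Task 6: 76→88, due 36, lateness 52
Task 7: 88→96, due 60, lateness 36
Maximum = 52.
Difference = 56 − 52 = 4.

4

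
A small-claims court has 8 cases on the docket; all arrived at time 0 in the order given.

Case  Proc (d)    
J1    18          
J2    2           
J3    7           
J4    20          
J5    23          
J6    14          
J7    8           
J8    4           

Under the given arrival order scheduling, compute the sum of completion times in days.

454

FIFO (arrival order): J1 J2 J3 J4 J5 J6 J7 J8.
J1: 0→18
J2: 18→20
J3: 20→27
J4: 27→47
J5: 47→70
J6: 70→84
J7: 84→92
J8: 92→96
Sum = 18+20+27+47+70+84+92+96 = 454.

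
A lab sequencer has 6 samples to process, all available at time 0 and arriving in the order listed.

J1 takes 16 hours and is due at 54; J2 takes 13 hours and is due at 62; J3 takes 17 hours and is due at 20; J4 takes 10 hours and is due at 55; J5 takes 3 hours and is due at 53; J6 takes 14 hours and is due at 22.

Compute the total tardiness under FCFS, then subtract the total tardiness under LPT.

FIFO (arrival order): J1 J2 J3 J4 J5 J6.
J1: 0→16, due 54, tardiness 0
J2: 16→29, due 62, tardiness 0
J3: 29→46, due 20, tardiness 26
J4: 46→56, due 55, tardiness 1
J5: 56→59, due 53, tardiness 6
J6: 59→73, due 22, tardiness 51
Sum = 0+0+26+1+6+51 = 84.
LPT (decreasing processing time): J3 J1 J6 J2 J4 J5.
J3: 0→17, due 20, tardiness 0
J1: 17→33, due 54, tardiness 0
J6: 33→47, due 22, tardiness 25
J2: 47→60, due 62, tardiness 0
J4: 60→70, due 55, tardiness 15
J5: 70→73, due 53, tardiness 20
Sum = 0+0+25+0+15+20 = 60.
Difference = 84 − 60 = 24.

24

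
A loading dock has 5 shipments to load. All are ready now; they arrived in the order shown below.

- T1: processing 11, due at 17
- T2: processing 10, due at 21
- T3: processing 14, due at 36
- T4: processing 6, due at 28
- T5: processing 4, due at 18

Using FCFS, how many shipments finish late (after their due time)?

2

FIFO (arrival order): T1 T2 T3 T4 T5.
T1: 0→11, due 17, tardiness 0
T2: 11→21, due 21, tardiness 0
T3: 21→35, due 36, tardiness 0
T4: 35→41, due 28, tardiness 13
T5: 41→45, due 18, tardiness 27
Late shipments: 2.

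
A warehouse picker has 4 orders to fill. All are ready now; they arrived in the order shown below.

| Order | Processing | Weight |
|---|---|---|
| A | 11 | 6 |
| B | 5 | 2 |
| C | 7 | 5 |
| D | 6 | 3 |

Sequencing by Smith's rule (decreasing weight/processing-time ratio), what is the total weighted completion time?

WSPT (decreasing weight/processing-time ratio): C A D B.
C: finishes 7, weight 5, w·C = 35
A: finishes 18, weight 6, w·C = 108
D: finishes 24, weight 3, w·C = 72
B: finishes 29, weight 2, w·C = 58
Sum = 35+108+72+58 = 273.

273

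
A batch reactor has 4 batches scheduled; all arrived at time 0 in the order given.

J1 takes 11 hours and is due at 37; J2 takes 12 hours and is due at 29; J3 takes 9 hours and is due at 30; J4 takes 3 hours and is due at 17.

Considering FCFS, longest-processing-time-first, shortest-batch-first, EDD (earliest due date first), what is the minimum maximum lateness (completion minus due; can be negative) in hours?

-2

FIFO (arrival order): J1 J2 J3 J4.
J1: 0→11, due 37, lateness -26
J2: 11→23, due 29, lateness -6
J3: 23→32, due 30, lateness 2
J4: 32→35, due 17, lateness 18
Maximum = 18.
LPT (decreasing processing time): J2 J1 J3 J4.
J2: 0→12, due 29, lateness -17
J1: 12→23, due 37, lateness -14
J3: 23→32, due 30, lateness 2
J4: 32→35, due 17, lateness 18
Maximum = 18.
SPT (increasing processing time): J4 J3 J1 J2.
J4: 0→3, due 17, lateness -14
J3: 3→12, due 30, lateness -18
J1: 12→23, due 37, lateness -14
J2: 23→35, due 29, lateness 6
Maximum = 6.
EDD (increasing due date): J4 J2 J3 J1.
J4: 0→3, due 17, lateness -14
J2: 3→15, due 29, lateness -14
J3: 15→24, due 30, lateness -6
J1: 24→35, due 37, lateness -2
Maximum = -2.
FIFO 18, LPT 18, SPT 6, EDD -2 → minimum -2.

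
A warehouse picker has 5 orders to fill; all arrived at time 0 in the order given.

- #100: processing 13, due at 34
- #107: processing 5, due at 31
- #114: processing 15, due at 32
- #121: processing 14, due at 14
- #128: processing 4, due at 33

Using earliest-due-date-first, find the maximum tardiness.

17

EDD (increasing due date): #121 #107 #114 #128 #100.
#121: 0→14, due 14, tardiness 0
#107: 14→19, due 31, tardiness 0
#114: 19→34, due 32, tardiness 2
#128: 34→38, due 33, tardiness 5
#100: 38→51, due 34, tardiness 17
Maximum = 17.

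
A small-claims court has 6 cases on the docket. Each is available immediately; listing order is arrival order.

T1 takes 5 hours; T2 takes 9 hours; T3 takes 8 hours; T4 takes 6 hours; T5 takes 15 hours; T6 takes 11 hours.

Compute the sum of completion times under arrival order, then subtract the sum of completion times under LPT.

FIFO (arrival order): T1 T2 T3 T4 T5 T6.
T1: 0→5
T2: 5→14
T3: 14→22
T4: 22→28
T5: 28→43
T6: 43→54
Sum = 5+14+22+28+43+54 = 166.
LPT (decreasing processing time): T5 T6 T2 T3 T4 T1.
T5: 0→15
T6: 15→26
T2: 26→35
T3: 35→43
T4: 43→49
T1: 49→54
Sum = 15+26+35+43+49+54 = 222.
Difference = 166 − 222 = -56.

-56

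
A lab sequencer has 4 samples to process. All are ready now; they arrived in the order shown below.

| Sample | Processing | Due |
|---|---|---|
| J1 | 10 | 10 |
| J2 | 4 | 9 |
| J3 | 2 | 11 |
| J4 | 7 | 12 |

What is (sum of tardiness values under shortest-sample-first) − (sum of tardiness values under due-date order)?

-6

SPT (increasing processing time): J3 J2 J4 J1.
J3: 0→2, due 11, tardiness 0
J2: 2→6, due 9, tardiness 0
J4: 6→13, due 12, tardiness 1
J1: 13→23, due 10, tardiness 13
Sum = 0+0+1+13 = 14.
EDD (increasing due date): J2 J1 J3 J4.
J2: 0→4, due 9, tardiness 0
J1: 4→14, due 10, tardiness 4
J3: 14→16, due 11, tardiness 5
J4: 16→23, due 12, tardiness 11
Sum = 0+4+5+11 = 20.
Difference = 14 − 20 = -6.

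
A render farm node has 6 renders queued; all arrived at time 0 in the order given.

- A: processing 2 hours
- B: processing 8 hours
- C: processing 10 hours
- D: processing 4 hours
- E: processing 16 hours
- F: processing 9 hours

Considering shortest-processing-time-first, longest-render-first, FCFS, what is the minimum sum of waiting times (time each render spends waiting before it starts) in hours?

78

SPT (increasing processing time): A D B F C E.
A: waits 0, runs 0→2
D: waits 2, runs 2→6
B: waits 6, runs 6→14
F: waits 14, runs 14→23
C: waits 23, runs 23→33
E: waits 33, runs 33→49
Sum = 0+2+6+14+23+33 = 78.
LPT (decreasing processing time): E C F B D A.
E: waits 0, runs 0→16
C: waits 16, runs 16→26
F: waits 26, runs 26→35
B: waits 35, runs 35→43
D: waits 43, runs 43→47
A: waits 47, runs 47→49
Sum = 0+16+26+35+43+47 = 167.
FIFO (arrival order): A B C D E F.
A: waits 0, runs 0→2
B: waits 2, runs 2→10
C: waits 10, runs 10→20
D: waits 20, runs 20→24
E: waits 24, runs 24→40
F: waits 40, runs 40→49
Sum = 0+2+10+20+24+40 = 96.
SPT 78, LPT 167, FIFO 96 → minimum 78.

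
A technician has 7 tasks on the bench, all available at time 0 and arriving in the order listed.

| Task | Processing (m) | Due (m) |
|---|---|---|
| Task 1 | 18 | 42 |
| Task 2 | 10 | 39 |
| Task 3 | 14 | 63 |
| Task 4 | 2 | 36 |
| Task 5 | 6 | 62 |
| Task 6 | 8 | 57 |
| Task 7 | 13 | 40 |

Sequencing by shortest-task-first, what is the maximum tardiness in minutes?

29

SPT (increasing processing time): Task 4 Task 5 Task 6 Task 2 Task 7 Task 3 Task 1.
Task 4: 0→2, due 36, tardiness 0
Task 5: 2→8, due 62, tardiness 0
Task 6: 8→16, due 57, tardiness 0
Task 2: 16→26, due 39, tardiness 0
Task 7: 26→39, due 40, tardiness 0
Task 3: 39→53, due 63, tardiness 0
Task 1: 53→71, due 42, tardiness 29
Maximum = 29.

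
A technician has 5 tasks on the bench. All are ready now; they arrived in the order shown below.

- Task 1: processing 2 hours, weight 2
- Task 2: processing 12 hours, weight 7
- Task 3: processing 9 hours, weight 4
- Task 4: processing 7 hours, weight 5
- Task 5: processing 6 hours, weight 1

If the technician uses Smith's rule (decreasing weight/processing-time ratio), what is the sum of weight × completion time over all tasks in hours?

352

WSPT (decreasing weight/processing-time ratio): Task 1 Task 4 Task 2 Task 3 Task 5.
Task 1: finishes 2, weight 2, w·C = 4
Task 4: finishes 9, weight 5, w·C = 45
Task 2: finishes 21, weight 7, w·C = 147
Task 3: finishes 30, weight 4, w·C = 120
Task 5: finishes 36, weight 1, w·C = 36
Sum = 4+45+147+120+36 = 352.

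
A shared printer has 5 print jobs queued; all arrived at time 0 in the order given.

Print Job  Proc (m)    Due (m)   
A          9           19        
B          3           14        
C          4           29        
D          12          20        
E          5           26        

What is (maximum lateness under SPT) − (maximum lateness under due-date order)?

SPT (increasing processing time): B C E A D.
B: 0→3, due 14, lateness -11
C: 3→7, due 29, lateness -22
E: 7→12, due 26, lateness -14
A: 12→21, due 19, lateness 2
D: 21→33, due 20, lateness 13
Maximum = 13.
EDD (increasing due date): B A D E C.
B: 0→3, due 14, lateness -11
A: 3→12, due 19, lateness -7
D: 12→24, due 20, lateness 4
E: 24→29, due 26, lateness 3
C: 29→33, due 29, lateness 4
Maximum = 4.
Difference = 13 − 4 = 9.

9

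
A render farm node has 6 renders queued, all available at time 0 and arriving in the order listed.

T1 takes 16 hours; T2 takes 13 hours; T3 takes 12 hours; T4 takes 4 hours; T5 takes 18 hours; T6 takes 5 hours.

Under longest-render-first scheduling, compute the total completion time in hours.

290

LPT (decreasing processing time): T5 T1 T2 T3 T6 T4.
T5: 0→18
T1: 18→34
T2: 34→47
T3: 47→59
T6: 59→64
T4: 64→68
Sum = 18+34+47+59+64+68 = 290.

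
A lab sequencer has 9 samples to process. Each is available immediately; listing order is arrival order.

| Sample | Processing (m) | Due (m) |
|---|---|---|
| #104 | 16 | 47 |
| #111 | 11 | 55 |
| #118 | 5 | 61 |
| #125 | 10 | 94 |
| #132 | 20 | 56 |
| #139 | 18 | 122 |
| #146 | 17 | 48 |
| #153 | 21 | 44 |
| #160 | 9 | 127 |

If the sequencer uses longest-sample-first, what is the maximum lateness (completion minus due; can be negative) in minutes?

LPT (decreasing processing time): #153 #132 #139 #146 #104 #111 #125 #160 #118.
#153: 0→21, due 44, lateness -23
#132: 21→41, due 56, lateness -15
#139: 41→59, due 122, lateness -63
#146: 59→76, due 48, lateness 28
#104: 76→92, due 47, lateness 45
#111: 92→103, due 55, lateness 48
#125: 103→113, due 94, lateness 19
#160: 113→122, due 127, lateness -5
#118: 122→127, due 61, lateness 66
Maximum = 66.

66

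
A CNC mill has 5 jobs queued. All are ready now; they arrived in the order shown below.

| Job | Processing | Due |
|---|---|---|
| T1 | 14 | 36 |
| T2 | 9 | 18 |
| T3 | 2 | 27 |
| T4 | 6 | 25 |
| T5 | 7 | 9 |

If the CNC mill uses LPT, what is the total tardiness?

LPT (decreasing processing time): T1 T2 T5 T4 T3.
T1: 0→14, due 36, tardiness 0
T2: 14→23, due 18, tardiness 5
T5: 23→30, due 9, tardiness 21
T4: 30→36, due 25, tardiness 11
T3: 36→38, due 27, tardiness 11
Sum = 0+5+21+11+11 = 48.

48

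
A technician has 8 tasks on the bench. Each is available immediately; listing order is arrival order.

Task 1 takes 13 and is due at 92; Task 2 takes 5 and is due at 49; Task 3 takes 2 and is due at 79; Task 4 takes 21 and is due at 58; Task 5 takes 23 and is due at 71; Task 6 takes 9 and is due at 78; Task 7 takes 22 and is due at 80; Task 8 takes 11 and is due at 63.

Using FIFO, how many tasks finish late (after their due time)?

2

FIFO (arrival order): Task 1 Task 2 Task 3 Task 4 Task 5 Task 6 Task 7 Task 8.
Task 1: 0→13, due 92, tardiness 0
Task 2: 13→18, due 49, tardiness 0
Task 3: 18→20, due 79, tardiness 0
Task 4: 20→41, due 58, tardiness 0
Task 5: 41→64, due 71, tardiness 0
Task 6: 64→73, due 78, tardiness 0
Task 7: 73→95, due 80, tardiness 15
Task 8: 95→106, due 63, tardiness 43
Late tasks: 2.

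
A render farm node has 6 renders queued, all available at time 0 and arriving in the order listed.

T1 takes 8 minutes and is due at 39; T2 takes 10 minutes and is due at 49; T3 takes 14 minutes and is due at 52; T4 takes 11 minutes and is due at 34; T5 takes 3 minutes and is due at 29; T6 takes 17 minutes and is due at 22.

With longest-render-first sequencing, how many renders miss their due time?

4

LPT (decreasing processing time): T6 T3 T4 T2 T1 T5.
T6: 0→17, due 22, tardiness 0
T3: 17→31, due 52, tardiness 0
T4: 31→42, due 34, tardiness 8
T2: 42→52, due 49, tardiness 3
T1: 52→60, due 39, tardiness 21
T5: 60→63, due 29, tardiness 34
Late renders: 4.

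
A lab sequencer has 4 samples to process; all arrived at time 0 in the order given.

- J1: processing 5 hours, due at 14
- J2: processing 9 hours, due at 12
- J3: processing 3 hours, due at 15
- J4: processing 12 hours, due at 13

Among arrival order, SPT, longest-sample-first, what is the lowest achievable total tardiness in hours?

20

FIFO (arrival order): J1 J2 J3 J4.
J1: 0→5, due 14, tardiness 0
J2: 5→14, due 12, tardiness 2
J3: 14→17, due 15, tardiness 2
J4: 17→29, due 13, tardiness 16
Sum = 0+2+2+16 = 20.
SPT (increasing processing time): J3 J1 J2 J4.
J3: 0→3, due 15, tardiness 0
J1: 3→8, due 14, tardiness 0
J2: 8→17, due 12, tardiness 5
J4: 17→29, due 13, tardiness 16
Sum = 0+0+5+16 = 21.
LPT (decreasing processing time): J4 J2 J1 J3.
J4: 0→12, due 13, tardiness 0
J2: 12→21, due 12, tardiness 9
J1: 21→26, due 14, tardiness 12
J3: 26→29, due 15, tardiness 14
Sum = 0+9+12+14 = 35.
FIFO 20, SPT 21, LPT 35 → minimum 20.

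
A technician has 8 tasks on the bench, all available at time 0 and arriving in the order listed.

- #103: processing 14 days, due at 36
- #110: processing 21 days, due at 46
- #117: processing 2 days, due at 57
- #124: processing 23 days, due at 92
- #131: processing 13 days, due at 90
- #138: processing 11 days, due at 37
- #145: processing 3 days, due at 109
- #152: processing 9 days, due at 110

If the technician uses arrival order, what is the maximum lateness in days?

FIFO (arrival order): #103 #110 #117 #124 #131 #138 #145 #152.
#103: 0→14, due 36, lateness -22
#110: 14→35, due 46, lateness -11
#117: 35→37, due 57, lateness -20
#124: 37→60, due 92, lateness -32
#131: 60→73, due 90, lateness -17
#138: 73→84, due 37, lateness 47
#145: 84→87, due 109, lateness -22
#152: 87→96, due 110, lateness -14
Maximum = 47.

47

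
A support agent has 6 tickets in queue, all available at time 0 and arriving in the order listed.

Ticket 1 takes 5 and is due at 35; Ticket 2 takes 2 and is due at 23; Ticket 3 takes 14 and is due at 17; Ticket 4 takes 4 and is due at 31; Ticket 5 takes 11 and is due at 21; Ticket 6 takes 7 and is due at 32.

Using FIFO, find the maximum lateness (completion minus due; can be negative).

FIFO (arrival order): Ticket 1 Ticket 2 Ticket 3 Ticket 4 Ticket 5 Ticket 6.
Ticket 1: 0→5, due 35, lateness -30
Ticket 2: 5→7, due 23, lateness -16
Ticket 3: 7→21, due 17, lateness 4
Ticket 4: 21→25, due 31, lateness -6
Ticket 5: 25→36, due 21, lateness 15
Ticket 6: 36→43, due 32, lateness 11
Maximum = 15.

15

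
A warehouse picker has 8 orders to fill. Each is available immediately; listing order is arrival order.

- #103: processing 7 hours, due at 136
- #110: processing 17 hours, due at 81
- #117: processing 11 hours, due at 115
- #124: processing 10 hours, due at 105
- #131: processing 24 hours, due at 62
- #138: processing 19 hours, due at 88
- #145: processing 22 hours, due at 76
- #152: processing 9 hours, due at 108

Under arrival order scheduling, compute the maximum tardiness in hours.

34

FIFO (arrival order): #103 #110 #117 #124 #131 #138 #145 #152.
#103: 0→7, due 136, tardiness 0
#110: 7→24, due 81, tardiness 0
#117: 24→35, due 115, tardiness 0
#124: 35→45, due 105, tardiness 0
#131: 45→69, due 62, tardiness 7
#138: 69→88, due 88, tardiness 0
#145: 88→110, due 76, tardiness 34
#152: 110→119, due 108, tardiness 11
Maximum = 34.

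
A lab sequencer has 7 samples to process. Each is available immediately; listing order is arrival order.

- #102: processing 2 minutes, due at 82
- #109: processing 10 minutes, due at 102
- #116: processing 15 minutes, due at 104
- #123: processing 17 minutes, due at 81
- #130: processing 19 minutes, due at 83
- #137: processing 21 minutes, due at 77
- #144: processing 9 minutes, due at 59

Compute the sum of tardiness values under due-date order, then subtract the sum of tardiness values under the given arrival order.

EDD (increasing due date): #144 #137 #123 #102 #130 #109 #116.
#144: 0→9, due 59, tardiness 0
#137: 9→30, due 77, tardiness 0
#123: 30→47, due 81, tardiness 0
#102: 47→49, due 82, tardiness 0
#130: 49→68, due 83, tardiness 0
#109: 68→78, due 102, tardiness 0
#116: 78→93, due 104, tardiness 0
Sum = 0+0+0+0+0+0+0 = 0.
FIFO (arrival order): #102 #109 #116 #123 #130 #137 #144.
#102: 0→2, due 82, tardiness 0
#109: 2→12, due 102, tardiness 0
#116: 12→27, due 104, tardiness 0
#123: 27→44, due 81, tardiness 0
#130: 44→63, due 83, tardiness 0
#137: 63→84, due 77, tardiness 7
#144: 84→93, due 59, tardiness 34
Sum = 0+0+0+0+0+7+34 = 41.
Difference = 0 − 41 = -41.

-41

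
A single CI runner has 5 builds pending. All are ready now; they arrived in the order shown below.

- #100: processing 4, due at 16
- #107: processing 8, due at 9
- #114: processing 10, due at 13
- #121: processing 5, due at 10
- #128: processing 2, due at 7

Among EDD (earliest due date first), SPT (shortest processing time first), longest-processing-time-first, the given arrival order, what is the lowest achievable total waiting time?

EDD (increasing due date): #128 #107 #121 #114 #100.
#128: waits 0, runs 0→2
#107: waits 2, runs 2→10
#121: waits 10, runs 10→15
#114: waits 15, runs 15→25
#100: waits 25, runs 25→29
Sum = 0+2+10+15+25 = 52.
SPT (increasing processing time): #128 #100 #121 #107 #114.
#128: waits 0, runs 0→2
#100: waits 2, runs 2→6
#121: waits 6, runs 6→11
#107: waits 11, runs 11→19
#114: waits 19, runs 19→29
Sum = 0+2+6+11+19 = 38.
LPT (decreasing processing time): #114 #107 #121 #100 #128.
#114: waits 0, runs 0→10
#107: waits 10, runs 10→18
#121: waits 18, runs 18→23
#100: waits 23, runs 23→27
#128: waits 27, runs 27→29
Sum = 0+10+18+23+27 = 78.
FIFO (arrival order): #100 #107 #114 #121 #128.
#100: waits 0, runs 0→4
#107: waits 4, runs 4→12
#114: waits 12, runs 12→22
#121: waits 22, runs 22→27
#128: waits 27, runs 27→29
Sum = 0+4+12+22+27 = 65.
EDD 52, SPT 38, LPT 78, FIFO 65 → minimum 38.

38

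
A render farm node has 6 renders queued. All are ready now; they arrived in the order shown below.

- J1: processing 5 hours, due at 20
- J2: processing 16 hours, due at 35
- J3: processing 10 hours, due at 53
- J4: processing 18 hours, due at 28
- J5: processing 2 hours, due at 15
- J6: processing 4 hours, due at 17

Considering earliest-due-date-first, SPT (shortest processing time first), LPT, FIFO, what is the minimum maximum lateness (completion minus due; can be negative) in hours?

EDD (increasing due date): J5 J6 J1 J4 J2 J3.
J5: 0→2, due 15, lateness -13
J6: 2→6, due 17, lateness -11
J1: 6→11, due 20, lateness -9
J4: 11→29, due 28, lateness 1
J2: 29→45, due 35, lateness 10
J3: 45→55, due 53, lateness 2
Maximum = 10.
SPT (increasing processing time): J5 J6 J1 J3 J2 J4.
J5: 0→2, due 15, lateness -13
J6: 2→6, due 17, lateness -11
J1: 6→11, due 20, lateness -9
J3: 11→21, due 53, lateness -32
J2: 21→37, due 35, lateness 2
J4: 37→55, due 28, lateness 27
Maximum = 27.
LPT (decreasing processing time): J4 J2 J3 J1 J6 J5.
J4: 0→18, due 28, lateness -10
J2: 18→34, due 35, lateness -1
J3: 34→44, due 53, lateness -9
J1: 44→49, due 20, lateness 29
J6: 49→53, due 17, lateness 36
J5: 53→55, due 15, lateness 40
Maximum = 40.
FIFO (arrival order): J1 J2 J3 J4 J5 J6.
J1: 0→5, due 20, lateness -15
J2: 5→21, due 35, lateness -14
J3: 21→31, due 53, lateness -22
J4: 31→49, due 28, lateness 21
J5: 49→51, due 15, lateness 36
J6: 51→55, due 17, lateness 38
Maximum = 38.
EDD 10, SPT 27, LPT 40, FIFO 38 → minimum 10.

10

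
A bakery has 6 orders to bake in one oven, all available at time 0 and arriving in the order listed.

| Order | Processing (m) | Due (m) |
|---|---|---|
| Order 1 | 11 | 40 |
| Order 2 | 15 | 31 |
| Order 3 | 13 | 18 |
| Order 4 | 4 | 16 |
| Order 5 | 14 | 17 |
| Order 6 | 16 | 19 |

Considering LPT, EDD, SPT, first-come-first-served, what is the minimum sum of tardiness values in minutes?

LPT (decreasing processing time): Order 6 Order 2 Order 5 Order 3 Order 1 Order 4.
Order 6: 0→16, due 19, tardiness 0
Order 2: 16→31, due 31, tardiness 0
Order 5: 31→45, due 17, tardiness 28
Order 3: 45→58, due 18, tardiness 40
Order 1: 58→69, due 40, tardiness 29
Order 4: 69→73, due 16, tardiness 57
Sum = 0+0+28+40+29+57 = 154.
EDD (increasing due date): Order 4 Order 5 Order 3 Order 6 Order 2 Order 1.
Order 4: 0→4, due 16, tardiness 0
Order 5: 4→18, due 17, tardiness 1
Order 3: 18→31, due 18, tardiness 13
Order 6: 31→47, due 19, tardiness 28
Order 2: 47→62, due 31, tardiness 31
Order 1: 62→73, due 40, tardiness 33
Sum = 0+1+13+28+31+33 = 106.
SPT (increasing processing time): Order 4 Order 1 Order 3 Order 5 Order 2 Order 6.
Order 4: 0→4, due 16, tardiness 0
Order 1: 4→15, due 40, tardiness 0
Order 3: 15→28, due 18, tardiness 10
Order 5: 28→42, due 17, tardiness 25
Order 2: 42→57, due 31, tardiness 26
Order 6: 57→73, due 19, tardiness 54
Sum = 0+0+10+25+26+54 = 115.
FIFO (arrival order): Order 1 Order 2 Order 3 Order 4 Order 5 Order 6.
Order 1: 0→11, due 40, tardiness 0
Order 2: 11→26, due 31, tardiness 0
Order 3: 26→39, due 18, tardiness 21
Order 4: 39→43, due 16, tardiness 27
Order 5: 43→57, due 17, tardiness 40
Order 6: 57→73, due 19, tardiness 54
Sum = 0+0+21+27+40+54 = 142.
LPT 154, EDD 106, SPT 115, FIFO 142 → minimum 106.

106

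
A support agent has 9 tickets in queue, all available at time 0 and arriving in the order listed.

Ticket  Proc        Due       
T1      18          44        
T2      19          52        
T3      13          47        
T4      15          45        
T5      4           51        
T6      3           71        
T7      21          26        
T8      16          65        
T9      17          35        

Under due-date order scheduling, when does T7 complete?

21

EDD (increasing due date): T7 T9 T1 T4 T3 T5 T2 T8 T6.
T7: 0→21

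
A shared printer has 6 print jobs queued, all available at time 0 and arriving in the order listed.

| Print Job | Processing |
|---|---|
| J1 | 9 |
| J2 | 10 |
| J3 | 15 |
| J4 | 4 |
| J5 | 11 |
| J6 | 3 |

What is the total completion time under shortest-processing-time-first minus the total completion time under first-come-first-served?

-60

SPT (increasing processing time): J6 J4 J1 J2 J5 J3.
J6: 0→3
J4: 3→7
J1: 7→16
J2: 16→26
J5: 26→37
J3: 37→52
Sum = 3+7+16+26+37+52 = 141.
FIFO (arrival order): J1 J2 J3 J4 J5 J6.
J1: 0→9
J2: 9→19
J3: 19→34
J4: 34→38
J5: 38→49
J6: 49→52
Sum = 9+19+34+38+49+52 = 201.
Difference = 141 − 201 = -60.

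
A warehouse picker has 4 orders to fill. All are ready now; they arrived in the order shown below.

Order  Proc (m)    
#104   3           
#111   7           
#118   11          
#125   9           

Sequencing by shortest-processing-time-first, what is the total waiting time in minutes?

32

SPT (increasing processing time): #104 #111 #125 #118.
#104: waits 0, runs 0→3
#111: waits 3, runs 3→10
#125: waits 10, runs 10→19
#118: waits 19, runs 19→30
Sum = 0+3+10+19 = 32.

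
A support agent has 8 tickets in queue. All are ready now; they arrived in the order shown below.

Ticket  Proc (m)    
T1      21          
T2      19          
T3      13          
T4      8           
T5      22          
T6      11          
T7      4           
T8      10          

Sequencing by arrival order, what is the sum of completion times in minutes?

FIFO (arrival order): T1 T2 T3 T4 T5 T6 T7 T8.
T1: 0→21
T2: 21→40
T3: 40→53
T4: 53→61
T5: 61→83
T6: 83→94
T7: 94→98
T8: 98→108
Sum = 21+40+53+61+83+94+98+108 = 558.

558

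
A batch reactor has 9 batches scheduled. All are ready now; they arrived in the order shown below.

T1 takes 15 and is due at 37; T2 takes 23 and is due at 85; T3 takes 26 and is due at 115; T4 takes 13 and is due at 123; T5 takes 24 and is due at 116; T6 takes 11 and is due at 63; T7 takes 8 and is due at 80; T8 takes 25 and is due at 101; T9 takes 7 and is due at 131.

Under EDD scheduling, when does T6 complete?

26

EDD (increasing due date): T1 T6 T7 T2 T8 T3 T5 T4 T9.
T1: 0→15
T6: 15→26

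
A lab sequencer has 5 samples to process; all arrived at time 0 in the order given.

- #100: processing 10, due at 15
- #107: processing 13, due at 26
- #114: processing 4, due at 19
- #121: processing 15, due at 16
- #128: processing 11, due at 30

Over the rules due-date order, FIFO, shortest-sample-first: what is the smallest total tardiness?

49

EDD (increasing due date): #100 #121 #114 #107 #128.
#100: 0→10, due 15, tardiness 0
#121: 10→25, due 16, tardiness 9
#114: 25→29, due 19, tardiness 10
#107: 29→42, due 26, tardiness 16
#128: 42→53, due 30, tardiness 23
Sum = 0+9+10+16+23 = 58.
FIFO (arrival order): #100 #107 #114 #121 #128.
#100: 0→10, due 15, tardiness 0
#107: 10→23, due 26, tardiness 0
#114: 23→27, due 19, tardiness 8
#121: 27→42, due 16, tardiness 26
#128: 42→53, due 30, tardiness 23
Sum = 0+0+8+26+23 = 57.
SPT (increasing processing time): #114 #100 #128 #107 #121.
#114: 0→4, due 19, tardiness 0
#100: 4→14, due 15, tardiness 0
#128: 14→25, due 30, tardiness 0
#107: 25→38, due 26, tardiness 12
#121: 38→53, due 16, tardiness 37
Sum = 0+0+0+12+37 = 49.
EDD 58, FIFO 57, SPT 49 → minimum 49.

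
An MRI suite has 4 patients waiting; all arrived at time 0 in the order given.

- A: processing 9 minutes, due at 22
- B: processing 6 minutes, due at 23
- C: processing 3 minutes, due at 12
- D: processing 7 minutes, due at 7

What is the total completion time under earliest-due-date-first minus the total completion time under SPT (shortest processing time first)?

EDD (increasing due date): D C A B.
D: 0→7
C: 7→10
A: 10→19
B: 19→25
Sum = 7+10+19+25 = 61.
SPT (increasing processing time): C B D A.
C: 0→3
B: 3→9
D: 9→16
A: 16→25
Sum = 3+9+16+25 = 53.
Difference = 61 − 53 = 8.

8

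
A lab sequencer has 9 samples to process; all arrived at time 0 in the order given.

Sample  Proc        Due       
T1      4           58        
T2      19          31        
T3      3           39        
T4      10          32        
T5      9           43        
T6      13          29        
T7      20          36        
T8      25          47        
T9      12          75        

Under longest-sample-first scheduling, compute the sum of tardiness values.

366

LPT (decreasing processing time): T8 T7 T2 T6 T9 T4 T5 T1 T3.
T8: 0→25, due 47, tardiness 0
T7: 25→45, due 36, tardiness 9
T2: 45→64, due 31, tardiness 33
T6: 64→77, due 29, tardiness 48
T9: 77→89, due 75, tardiness 14
T4: 89→99, due 32, tardiness 67
T5: 99→108, due 43, tardiness 65
T1: 108→112, due 58, tardiness 54
T3: 112→115, due 39, tardiness 76
Sum = 0+9+33+48+14+67+65+54+76 = 366.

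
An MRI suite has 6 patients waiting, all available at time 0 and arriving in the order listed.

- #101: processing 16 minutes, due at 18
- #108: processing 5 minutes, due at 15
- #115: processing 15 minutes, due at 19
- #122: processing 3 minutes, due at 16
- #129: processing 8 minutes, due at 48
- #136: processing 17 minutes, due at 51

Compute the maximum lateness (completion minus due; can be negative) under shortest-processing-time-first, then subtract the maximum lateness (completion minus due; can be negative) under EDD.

SPT (increasing processing time): #122 #108 #129 #115 #101 #136.
#122: 0→3, due 16, lateness -13
#108: 3→8, due 15, lateness -7
#129: 8→16, due 48, lateness -32
#115: 16→31, due 19, lateness 12
#101: 31→47, due 18, lateness 29
#136: 47→64, due 51, lateness 13
Maximum = 29.
EDD (increasing due date): #108 #122 #101 #115 #129 #136.
#108: 0→5, due 15, lateness -10
#122: 5→8, due 16, lateness -8
#101: 8→24, due 18, lateness 6
#115: 24→39, due 19, lateness 20
#129: 39→47, due 48, lateness -1
#136: 47→64, due 51, lateness 13
Maximum = 20.
Difference = 29 − 20 = 9.

9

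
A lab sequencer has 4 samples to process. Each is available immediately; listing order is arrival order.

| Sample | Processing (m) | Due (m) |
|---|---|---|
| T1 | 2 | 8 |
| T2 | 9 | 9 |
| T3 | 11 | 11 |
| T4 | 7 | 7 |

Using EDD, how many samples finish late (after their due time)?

3

EDD (increasing due date): T4 T1 T2 T3.
T4: 0→7, due 7, tardiness 0
T1: 7→9, due 8, tardiness 1
T2: 9→18, due 9, tardiness 9
T3: 18→29, due 11, tardiness 18
Late samples: 3.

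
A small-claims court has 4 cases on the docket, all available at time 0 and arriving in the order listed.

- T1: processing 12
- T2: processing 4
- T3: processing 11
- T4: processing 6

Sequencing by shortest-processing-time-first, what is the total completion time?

68

SPT (increasing processing time): T2 T4 T3 T1.
T2: 0→4
T4: 4→10
T3: 10→21
T1: 21→33
Sum = 4+10+21+33 = 68.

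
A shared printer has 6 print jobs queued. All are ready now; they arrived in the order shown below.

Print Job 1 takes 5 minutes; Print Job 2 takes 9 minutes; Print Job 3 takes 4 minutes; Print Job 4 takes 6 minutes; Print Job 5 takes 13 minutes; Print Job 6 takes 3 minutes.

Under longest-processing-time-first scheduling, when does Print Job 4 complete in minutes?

28

LPT (decreasing processing time): Print Job 5 Print Job 2 Print Job 4 Print Job 1 Print Job 3 Print Job 6.
Print Job 5: 0→13
Print Job 2: 13→22
Print Job 4: 22→28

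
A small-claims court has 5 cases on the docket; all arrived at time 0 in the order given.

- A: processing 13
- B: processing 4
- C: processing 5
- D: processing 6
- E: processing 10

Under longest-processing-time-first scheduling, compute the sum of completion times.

LPT (decreasing processing time): A E D C B.
A: 0→13
E: 13→23
D: 23→29
C: 29→34
B: 34→38
Sum = 13+23+29+34+38 = 137.

137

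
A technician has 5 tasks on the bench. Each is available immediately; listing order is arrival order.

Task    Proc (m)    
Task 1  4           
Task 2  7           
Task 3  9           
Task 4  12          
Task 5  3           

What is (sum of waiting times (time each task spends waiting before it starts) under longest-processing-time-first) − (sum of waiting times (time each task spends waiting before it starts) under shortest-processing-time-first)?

46

LPT (decreasing processing time): Task 4 Task 3 Task 2 Task 1 Task 5.
Task 4: waits 0, runs 0→12
Task 3: waits 12, runs 12→21
Task 2: waits 21, runs 21→28
Task 1: waits 28, runs 28→32
Task 5: waits 32, runs 32→35
Sum = 0+12+21+28+32 = 93.
SPT (increasing processing time): Task 5 Task 1 Task 2 Task 3 Task 4.
Task 5: waits 0, runs 0→3
Task 1: waits 3, runs 3→7
Task 2: waits 7, runs 7→14
Task 3: waits 14, runs 14→23
Task 4: waits 23, runs 23→35
Sum = 0+3+7+14+23 = 47.
Difference = 93 − 47 = 46.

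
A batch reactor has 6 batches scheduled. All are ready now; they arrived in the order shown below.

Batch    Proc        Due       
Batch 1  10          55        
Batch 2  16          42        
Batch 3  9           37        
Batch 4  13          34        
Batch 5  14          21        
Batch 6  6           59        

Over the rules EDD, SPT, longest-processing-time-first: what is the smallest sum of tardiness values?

26

EDD (increasing due date): Batch 5 Batch 4 Batch 3 Batch 2 Batch 1 Batch 6.
Batch 5: 0→14, due 21, tardiness 0
Batch 4: 14→27, due 34, tardiness 0
Batch 3: 27→36, due 37, tardiness 0
Batch 2: 36→52, due 42, tardiness 10
Batch 1: 52→62, due 55, tardiness 7
Batch 6: 62→68, due 59, tardiness 9
Sum = 0+0+0+10+7+9 = 26.
SPT (increasing processing time): Batch 6 Batch 3 Batch 1 Batch 4 Batch 5 Batch 2.
Batch 6: 0→6, due 59, tardiness 0
Batch 3: 6→15, due 37, tardiness 0
Batch 1: 15→25, due 55, tardiness 0
Batch 4: 25→38, due 34, tardiness 4
Batch 5: 38→52, due 21, tardiness 31
Batch 2: 52→68, due 42, tardiness 26
Sum = 0+0+0+4+31+26 = 61.
LPT (decreasing processing time): Batch 2 Batch 5 Batch 4 Batch 1 Batch 3 Batch 6.
Batch 2: 0→16, due 42, tardiness 0
Batch 5: 16→30, due 21, tardiness 9
Batch 4: 30→43, due 34, tardiness 9
Batch 1: 43→53, due 55, tardiness 0
Batch 3: 53→62, due 37, tardiness 25
Batch 6: 62→68, due 59, tardiness 9
Sum = 0+9+9+0+25+9 = 52.
EDD 26, SPT 61, LPT 52 → minimum 26.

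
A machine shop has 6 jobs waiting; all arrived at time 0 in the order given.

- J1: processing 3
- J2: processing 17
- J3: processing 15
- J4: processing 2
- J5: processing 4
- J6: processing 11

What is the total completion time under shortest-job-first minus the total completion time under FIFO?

SPT (increasing processing time): J4 J1 J5 J6 J3 J2.
J4: 0→2
J1: 2→5
J5: 5→9
J6: 9→20
J3: 20→35
J2: 35→52
Sum = 2+5+9+20+35+52 = 123.
FIFO (arrival order): J1 J2 J3 J4 J5 J6.
J1: 0→3
J2: 3→20
J3: 20→35
J4: 35→37
J5: 37→41
J6: 41→52
Sum = 3+20+35+37+41+52 = 188.
Difference = 123 − 188 = -65.

-65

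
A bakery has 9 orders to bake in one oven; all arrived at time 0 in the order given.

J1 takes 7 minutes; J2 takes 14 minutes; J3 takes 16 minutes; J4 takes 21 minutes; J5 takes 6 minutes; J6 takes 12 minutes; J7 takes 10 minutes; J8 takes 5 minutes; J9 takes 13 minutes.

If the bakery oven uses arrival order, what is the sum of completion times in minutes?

FIFO (arrival order): J1 J2 J3 J4 J5 J6 J7 J8 J9.
J1: 0→7
J2: 7→21
J3: 21→37
J4: 37→58
J5: 58→64
J6: 64→76
J7: 76→86
J8: 86→91
J9: 91→104
Sum = 7+21+37+58+64+76+86+91+104 = 544.

544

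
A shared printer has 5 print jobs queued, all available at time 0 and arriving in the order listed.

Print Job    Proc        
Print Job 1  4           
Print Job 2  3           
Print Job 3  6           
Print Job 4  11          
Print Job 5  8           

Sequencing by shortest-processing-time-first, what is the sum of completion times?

SPT (increasing processing time): Print Job 2 Print Job 1 Print Job 3 Print Job 5 Print Job 4.
Print Job 2: 0→3
Print Job 1: 3→7
Print Job 3: 7→13
Print Job 5: 13→21
Print Job 4: 21→32
Sum = 3+7+13+21+32 = 76.

76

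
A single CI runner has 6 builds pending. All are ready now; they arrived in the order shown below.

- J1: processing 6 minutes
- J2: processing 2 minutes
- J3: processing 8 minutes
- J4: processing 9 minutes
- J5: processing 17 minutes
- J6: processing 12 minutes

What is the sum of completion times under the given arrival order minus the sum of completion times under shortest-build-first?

FIFO (arrival order): J1 J2 J3 J4 J5 J6.
J1: 0→6
J2: 6→8
J3: 8→16
J4: 16→25
J5: 25→42
J6: 42→54
Sum = 6+8+16+25+42+54 = 151.
SPT (increasing processing time): J2 J1 J3 J4 J6 J5.
J2: 0→2
J1: 2→8
J3: 8→16
J4: 16→25
J6: 25→37
J5: 37→54
Sum = 2+8+16+25+37+54 = 142.
Difference = 151 − 142 = 9.

9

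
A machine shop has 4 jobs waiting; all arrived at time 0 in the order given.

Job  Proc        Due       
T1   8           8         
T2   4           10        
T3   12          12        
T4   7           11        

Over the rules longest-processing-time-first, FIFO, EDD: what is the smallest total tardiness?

LPT (decreasing processing time): T3 T1 T4 T2.
T3: 0→12, due 12, tardiness 0
T1: 12→20, due 8, tardiness 12
T4: 20→27, due 11, tardiness 16
T2: 27→31, due 10, tardiness 21
Sum = 0+12+16+21 = 49.
FIFO (arrival order): T1 T2 T3 T4.
T1: 0→8, due 8, tardiness 0
T2: 8→12, due 10, tardiness 2
T3: 12→24, due 12, tardiness 12
T4: 24→31, due 11, tardiness 20
Sum = 0+2+12+20 = 34.
EDD (increasing due date): T1 T2 T4 T3.
T1: 0→8, due 8, tardiness 0
T2: 8→12, due 10, tardiness 2
T4: 12→19, due 11, tardiness 8
T3: 19→31, due 12, tardiness 19
Sum = 0+2+8+19 = 29.
LPT 49, FIFO 34, EDD 29 → minimum 29.

29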